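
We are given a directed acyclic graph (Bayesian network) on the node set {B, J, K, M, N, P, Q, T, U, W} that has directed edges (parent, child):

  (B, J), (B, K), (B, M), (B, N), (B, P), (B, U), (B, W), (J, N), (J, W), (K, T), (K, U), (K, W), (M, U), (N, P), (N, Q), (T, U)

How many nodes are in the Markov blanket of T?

Parents of T: K.
T has child U.
Co-parents of T (other parents of its children):
  parents(U) \ {T} = {B, K, M}.
MB(T) = {B, K, M, U}, which has 4 nodes.

4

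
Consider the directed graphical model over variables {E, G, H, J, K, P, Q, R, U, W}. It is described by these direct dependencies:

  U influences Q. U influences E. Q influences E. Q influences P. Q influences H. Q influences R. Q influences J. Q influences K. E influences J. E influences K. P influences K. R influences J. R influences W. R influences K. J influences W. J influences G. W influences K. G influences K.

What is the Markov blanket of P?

By definition, MB(P) is built from P's parents, P's children, and the co-parents of P.
P has parent Q.
P has child K.
Parents of each child, excluding P:
  K: E, G, Q, R, W
So the Markov blanket of P is {E, G, K, Q, R, W}.

{E, G, K, Q, R, W}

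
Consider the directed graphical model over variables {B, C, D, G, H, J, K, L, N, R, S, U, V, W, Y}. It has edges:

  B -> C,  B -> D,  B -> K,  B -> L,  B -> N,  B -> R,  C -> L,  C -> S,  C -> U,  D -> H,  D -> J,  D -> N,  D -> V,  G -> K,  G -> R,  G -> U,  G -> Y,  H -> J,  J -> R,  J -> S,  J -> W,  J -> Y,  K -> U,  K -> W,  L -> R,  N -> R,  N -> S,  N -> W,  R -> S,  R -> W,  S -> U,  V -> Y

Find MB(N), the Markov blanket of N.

N's parents: B, D.
Children of N: R, S, W.
Other parents of N's children:
  R also has parents B, G, J, L.
  S's other parents are C, J, R.
  W's other parents are J, K, R.
Taking the union gives {B, C, D, G, J, K, L, R, S, W}.

{B, C, D, G, J, K, L, R, S, W}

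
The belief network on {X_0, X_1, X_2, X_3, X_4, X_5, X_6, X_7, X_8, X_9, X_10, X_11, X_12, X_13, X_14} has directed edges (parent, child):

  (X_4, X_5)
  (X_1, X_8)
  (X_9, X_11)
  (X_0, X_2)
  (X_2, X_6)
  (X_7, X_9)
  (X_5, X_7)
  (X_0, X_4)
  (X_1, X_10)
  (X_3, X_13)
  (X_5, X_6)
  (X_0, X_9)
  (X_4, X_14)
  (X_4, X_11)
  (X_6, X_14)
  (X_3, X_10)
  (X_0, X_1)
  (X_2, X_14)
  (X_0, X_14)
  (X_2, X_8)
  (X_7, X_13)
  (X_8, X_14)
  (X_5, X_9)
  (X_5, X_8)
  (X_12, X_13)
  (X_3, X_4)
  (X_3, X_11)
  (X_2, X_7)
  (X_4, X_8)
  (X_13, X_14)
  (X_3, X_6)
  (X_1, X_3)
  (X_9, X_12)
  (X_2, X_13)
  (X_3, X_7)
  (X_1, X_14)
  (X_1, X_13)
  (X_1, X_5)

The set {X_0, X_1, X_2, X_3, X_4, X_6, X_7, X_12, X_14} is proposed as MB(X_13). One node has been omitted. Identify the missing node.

The Markov blanket of a node is its parents, its children, and the other parents of its children.
Parents of X_13: X_1, X_2, X_3, X_7, X_12.
Ch(X_13) = {X_14}.
Other parents of X_13's children:
  X_14's other parents are X_0, X_1, X_2, X_4, X_6, X_8.
MB(X_13) = {X_0, X_1, X_2, X_3, X_4, X_6, X_7, X_8, X_12, X_14}.
Comparing with the claimed set, X_8 is missing.

X_8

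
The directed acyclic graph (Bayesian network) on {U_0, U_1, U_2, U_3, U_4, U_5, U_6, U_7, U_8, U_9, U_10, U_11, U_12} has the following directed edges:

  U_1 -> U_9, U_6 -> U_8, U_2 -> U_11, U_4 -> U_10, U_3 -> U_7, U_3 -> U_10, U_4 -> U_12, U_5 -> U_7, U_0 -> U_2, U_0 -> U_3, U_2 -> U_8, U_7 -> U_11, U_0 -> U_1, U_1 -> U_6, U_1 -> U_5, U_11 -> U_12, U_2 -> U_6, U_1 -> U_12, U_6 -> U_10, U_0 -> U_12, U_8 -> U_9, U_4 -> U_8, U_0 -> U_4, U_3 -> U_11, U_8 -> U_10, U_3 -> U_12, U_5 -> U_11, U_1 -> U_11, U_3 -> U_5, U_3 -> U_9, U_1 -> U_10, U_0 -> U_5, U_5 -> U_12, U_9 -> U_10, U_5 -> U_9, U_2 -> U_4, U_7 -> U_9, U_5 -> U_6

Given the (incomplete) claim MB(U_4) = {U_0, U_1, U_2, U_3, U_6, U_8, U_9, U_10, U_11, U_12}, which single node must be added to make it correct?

U_5

Recall MB(v) = parents ∪ children ∪ spouses, where spouses are the other parents of v's children.
U_4 has parents U_0, U_2.
Ch(U_4) = {U_8, U_10, U_12}.
Co-parents of U_4 (other parents of its children):
  parents(U_8) \ {U_4} = {U_2, U_6}.
  parents(U_10) \ {U_4} = {U_1, U_3, U_6, U_8, U_9}.
  parents(U_12) \ {U_4} = {U_0, U_1, U_3, U_5, U_11}.
MB(U_4) = {U_0, U_1, U_2, U_3, U_5, U_6, U_8, U_9, U_10, U_11, U_12}.
Comparing with the claimed set, U_5 is missing.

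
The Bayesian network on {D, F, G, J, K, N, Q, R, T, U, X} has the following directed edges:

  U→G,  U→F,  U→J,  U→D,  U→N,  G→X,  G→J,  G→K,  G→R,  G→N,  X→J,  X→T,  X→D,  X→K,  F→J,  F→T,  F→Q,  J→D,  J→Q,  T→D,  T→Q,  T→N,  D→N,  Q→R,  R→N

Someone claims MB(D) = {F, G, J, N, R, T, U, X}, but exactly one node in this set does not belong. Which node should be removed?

Recall MB(v) = parents ∪ children ∪ spouses, where spouses are the other parents of v's children.
D has child N.
D's parents: J, T, U, X.
Other parents of D's children:
  N also has parents G, R, T, U.
MB(D) = {G, J, N, R, T, U, X}.
F is neither a parent, child, nor co-parent of D, so it does not belong.

F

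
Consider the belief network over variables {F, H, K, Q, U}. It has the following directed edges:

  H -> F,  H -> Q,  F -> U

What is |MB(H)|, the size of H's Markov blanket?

2

The Markov blanket of a node is its parents, its children, and the other parents of its children.
H's children: F, Q.
H has no parents.
Co-parents of H (other parents of its children):
  F: no additional parents.
  Q: no additional parents.
MB(H) = {F, Q}, which has 2 nodes.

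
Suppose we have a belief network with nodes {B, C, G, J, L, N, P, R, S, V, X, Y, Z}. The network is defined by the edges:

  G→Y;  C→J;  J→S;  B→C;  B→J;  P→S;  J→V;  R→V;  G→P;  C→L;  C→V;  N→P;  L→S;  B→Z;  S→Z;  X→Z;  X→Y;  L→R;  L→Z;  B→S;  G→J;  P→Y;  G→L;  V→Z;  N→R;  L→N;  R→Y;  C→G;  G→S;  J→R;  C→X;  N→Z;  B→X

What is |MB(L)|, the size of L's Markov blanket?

L's parents: C, G.
L's children: N, R, S, Z.
For each child, the remaining parents (spouses of L):
  N: —
  R: J, N
  S: B, G, J, P
  Z: B, N, S, V, X
MB(L) = {B, C, G, J, N, P, R, S, V, X, Z}, which has 11 nodes.

11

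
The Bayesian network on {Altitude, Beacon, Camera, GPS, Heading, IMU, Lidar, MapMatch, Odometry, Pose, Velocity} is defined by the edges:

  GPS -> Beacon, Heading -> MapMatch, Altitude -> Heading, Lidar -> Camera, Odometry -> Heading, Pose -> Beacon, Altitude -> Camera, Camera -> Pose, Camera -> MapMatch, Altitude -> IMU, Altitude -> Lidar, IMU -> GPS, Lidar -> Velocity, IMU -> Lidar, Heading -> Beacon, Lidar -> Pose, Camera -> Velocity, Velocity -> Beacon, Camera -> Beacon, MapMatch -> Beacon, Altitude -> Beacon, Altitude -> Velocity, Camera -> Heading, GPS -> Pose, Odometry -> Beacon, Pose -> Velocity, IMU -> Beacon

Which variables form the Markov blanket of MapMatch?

The Markov blanket of a node is its parents, its children, and the other parents of its children.
MapMatch has child Beacon.
MapMatch has parents Camera, Heading.
Other parents of MapMatch's children:
  Beacon's other parents are Altitude, Camera, GPS, Heading, IMU, Odometry, Pose, Velocity.
MB(MapMatch) = {Altitude, Beacon, Camera, GPS, Heading, IMU, Odometry, Pose, Velocity}.

{Altitude, Beacon, Camera, GPS, Heading, IMU, Odometry, Pose, Velocity}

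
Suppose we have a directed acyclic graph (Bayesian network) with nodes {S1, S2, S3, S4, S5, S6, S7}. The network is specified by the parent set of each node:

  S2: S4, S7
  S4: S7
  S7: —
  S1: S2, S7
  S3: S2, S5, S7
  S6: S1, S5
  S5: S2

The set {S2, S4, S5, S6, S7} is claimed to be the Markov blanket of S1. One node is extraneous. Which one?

S4

The Markov blanket of a node is its parents, its children, and the other parents of its children.
Parents of S1: S2, S7.
Ch(S1) = {S6}.
For each child, the remaining parents (spouses of S1):
  parents(S6) \ {S1} = {S5}.
MB(S1) = {S2, S5, S6, S7}.
S4 is neither a parent, child, nor co-parent of S1, so it does not belong.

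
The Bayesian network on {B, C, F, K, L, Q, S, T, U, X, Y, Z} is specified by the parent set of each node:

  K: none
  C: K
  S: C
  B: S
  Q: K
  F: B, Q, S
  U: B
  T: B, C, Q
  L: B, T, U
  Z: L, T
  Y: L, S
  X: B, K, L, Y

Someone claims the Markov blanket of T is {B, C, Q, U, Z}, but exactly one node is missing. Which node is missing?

L

T's parents: B, C, Q.
Ch(T) = {L, Z}.
Other parents of T's children:
  L's other parents are B, U.
  Z also has parent L.
MB(T) = {B, C, L, Q, U, Z}.
Comparing with the claimed set, L is missing.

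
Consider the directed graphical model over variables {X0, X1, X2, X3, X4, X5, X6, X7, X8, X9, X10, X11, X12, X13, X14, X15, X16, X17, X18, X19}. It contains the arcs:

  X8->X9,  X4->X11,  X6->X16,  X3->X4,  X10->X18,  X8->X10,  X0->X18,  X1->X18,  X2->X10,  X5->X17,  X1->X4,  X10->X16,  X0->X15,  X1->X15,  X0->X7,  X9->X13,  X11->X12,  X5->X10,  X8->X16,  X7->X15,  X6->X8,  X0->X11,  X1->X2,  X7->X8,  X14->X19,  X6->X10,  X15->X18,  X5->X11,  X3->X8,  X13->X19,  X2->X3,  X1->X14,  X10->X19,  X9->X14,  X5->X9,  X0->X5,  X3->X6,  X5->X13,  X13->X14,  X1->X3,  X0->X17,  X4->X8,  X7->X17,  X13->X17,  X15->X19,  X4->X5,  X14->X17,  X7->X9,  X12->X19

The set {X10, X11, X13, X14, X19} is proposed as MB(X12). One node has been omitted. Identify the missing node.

Pa(X12) = {X11}.
Ch(X12) = {X19}.
Co-parents of X12 (other parents of its children):
  X19's other parents are X10, X13, X14, X15.
MB(X12) = {X10, X11, X13, X14, X15, X19}.
Comparing with the claimed set, X15 is missing.

X15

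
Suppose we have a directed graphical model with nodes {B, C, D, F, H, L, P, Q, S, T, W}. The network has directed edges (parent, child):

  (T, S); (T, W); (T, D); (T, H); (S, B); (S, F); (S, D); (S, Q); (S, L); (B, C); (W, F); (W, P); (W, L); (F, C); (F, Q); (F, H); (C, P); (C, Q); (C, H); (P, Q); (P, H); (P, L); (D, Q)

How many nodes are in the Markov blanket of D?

Recall MB(v) = parents ∪ children ∪ spouses, where spouses are the other parents of v's children.
Pa(D) = {S, T}.
Ch(D) = {Q}.
Other parents of D's children:
  Q: C, F, P, S
MB(D) = {C, F, P, Q, S, T}, which has 6 nodes.

6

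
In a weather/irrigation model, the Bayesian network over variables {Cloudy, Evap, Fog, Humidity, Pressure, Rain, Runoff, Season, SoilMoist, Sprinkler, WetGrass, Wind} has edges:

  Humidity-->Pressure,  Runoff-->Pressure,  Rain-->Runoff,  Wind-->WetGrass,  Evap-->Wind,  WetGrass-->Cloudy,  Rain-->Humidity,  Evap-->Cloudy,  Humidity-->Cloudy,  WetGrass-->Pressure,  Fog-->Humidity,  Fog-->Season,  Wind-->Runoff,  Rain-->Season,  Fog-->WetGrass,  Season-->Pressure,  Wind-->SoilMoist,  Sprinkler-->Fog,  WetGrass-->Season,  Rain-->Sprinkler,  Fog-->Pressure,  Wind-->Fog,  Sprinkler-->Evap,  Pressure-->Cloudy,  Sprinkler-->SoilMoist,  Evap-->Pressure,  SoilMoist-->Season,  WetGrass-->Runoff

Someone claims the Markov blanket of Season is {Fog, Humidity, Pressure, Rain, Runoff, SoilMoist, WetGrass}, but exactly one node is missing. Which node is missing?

Evap

A node's Markov blanket = Pa ∪ Ch ∪ (parents of Ch other than the node itself).
Pa(Season) = {Fog, Rain, SoilMoist, WetGrass}.
Season's children: Pressure.
Parents of each child, excluding Season:
  parents(Pressure) \ {Season} = {Evap, Fog, Humidity, Runoff, WetGrass}.
MB(Season) = {Evap, Fog, Humidity, Pressure, Rain, Runoff, SoilMoist, WetGrass}.
Comparing with the claimed set, Evap is missing.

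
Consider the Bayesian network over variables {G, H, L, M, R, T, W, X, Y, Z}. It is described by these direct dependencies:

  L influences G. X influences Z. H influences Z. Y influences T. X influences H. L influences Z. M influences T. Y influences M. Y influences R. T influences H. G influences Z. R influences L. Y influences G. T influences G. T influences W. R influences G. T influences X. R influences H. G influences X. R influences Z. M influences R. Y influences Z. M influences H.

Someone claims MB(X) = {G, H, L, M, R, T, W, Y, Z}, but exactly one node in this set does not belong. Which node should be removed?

A node's Markov blanket = Pa ∪ Ch ∪ (parents of Ch other than the node itself).
X has parents G, T.
Ch(X) = {H, Z}.
Parents of each child, excluding X:
  H: M, R, T
  Z: G, H, L, R, Y
MB(X) = {G, H, L, M, R, T, Y, Z}.
W is neither a parent, child, nor co-parent of X, so it does not belong.

W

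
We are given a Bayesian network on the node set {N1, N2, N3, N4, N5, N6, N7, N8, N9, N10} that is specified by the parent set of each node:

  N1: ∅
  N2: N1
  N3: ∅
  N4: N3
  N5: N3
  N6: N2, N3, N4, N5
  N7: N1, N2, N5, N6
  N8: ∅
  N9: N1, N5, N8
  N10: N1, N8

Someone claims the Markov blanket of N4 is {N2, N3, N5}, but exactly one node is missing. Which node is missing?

Children of N4: N6.
Pa(N4) = {N3}.
Parents of each child, excluding N4:
  N6: N2, N3, N5
MB(N4) = {N2, N3, N5, N6}.
Comparing with the claimed set, N6 is missing.

N6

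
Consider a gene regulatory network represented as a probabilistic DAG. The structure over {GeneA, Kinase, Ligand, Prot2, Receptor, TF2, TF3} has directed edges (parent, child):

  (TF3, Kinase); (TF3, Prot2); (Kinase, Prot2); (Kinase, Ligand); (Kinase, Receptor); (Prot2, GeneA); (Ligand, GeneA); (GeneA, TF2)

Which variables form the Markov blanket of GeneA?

{Ligand, Prot2, TF2}

Children of GeneA: TF2.
GeneA's parents: Ligand, Prot2.
Parents of each child, excluding GeneA:
  TF2 has no other parent.
So the Markov blanket of GeneA is {Ligand, Prot2, TF2}.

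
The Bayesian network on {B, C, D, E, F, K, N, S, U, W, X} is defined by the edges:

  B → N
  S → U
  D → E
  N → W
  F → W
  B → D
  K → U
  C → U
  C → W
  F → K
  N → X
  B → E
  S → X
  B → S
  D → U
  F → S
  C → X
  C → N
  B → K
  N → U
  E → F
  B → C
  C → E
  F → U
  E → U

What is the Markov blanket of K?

The Markov blanket of a node is its parents, its children, and the other parents of its children.
K's parents: B, F.
K has child U.
Other parents of K's children:
  U: C, D, E, F, N, S
So the Markov blanket of K is {B, C, D, E, F, N, S, U}.

{B, C, D, E, F, N, S, U}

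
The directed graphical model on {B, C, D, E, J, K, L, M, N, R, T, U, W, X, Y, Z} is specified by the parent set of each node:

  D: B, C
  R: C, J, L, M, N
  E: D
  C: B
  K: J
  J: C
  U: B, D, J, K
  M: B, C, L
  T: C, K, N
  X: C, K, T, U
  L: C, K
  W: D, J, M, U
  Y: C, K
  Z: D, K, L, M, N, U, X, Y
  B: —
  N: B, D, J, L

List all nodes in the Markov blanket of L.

Parents of L: C, K.
L's children: M, N, R, Z.
For each child, the remaining parents (spouses of L):
  M: B, C
  N: B, D, J
  R: C, J, M, N
  Z: D, K, M, N, U, X, Y
MB(L) = {B, C, D, J, K, M, N, R, U, X, Y, Z}.

{B, C, D, J, K, M, N, R, U, X, Y, Z}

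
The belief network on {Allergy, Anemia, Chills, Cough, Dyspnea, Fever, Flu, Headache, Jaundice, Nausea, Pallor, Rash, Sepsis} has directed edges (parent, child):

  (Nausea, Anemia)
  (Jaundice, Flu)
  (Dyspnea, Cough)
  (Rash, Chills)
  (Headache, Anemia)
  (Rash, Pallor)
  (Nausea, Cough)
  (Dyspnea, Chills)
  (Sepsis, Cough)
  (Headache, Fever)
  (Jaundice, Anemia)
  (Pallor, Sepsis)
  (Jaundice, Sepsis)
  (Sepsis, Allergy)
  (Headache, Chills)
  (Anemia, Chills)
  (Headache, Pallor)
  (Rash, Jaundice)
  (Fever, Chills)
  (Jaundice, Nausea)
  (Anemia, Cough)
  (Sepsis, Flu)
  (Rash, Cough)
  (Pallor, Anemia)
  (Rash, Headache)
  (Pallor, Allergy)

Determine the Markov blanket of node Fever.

{Anemia, Chills, Dyspnea, Headache, Rash}

Fever has parent Headache.
Ch(Fever) = {Chills}.
For each child, the remaining parents (spouses of Fever):
  Chills's other parents are Anemia, Dyspnea, Headache, Rash.
Union: {Headache} ∪ {Chills} ∪ {Anemia, Dyspnea, Headache, Rash} = {Anemia, Chills, Dyspnea, Headache, Rash}.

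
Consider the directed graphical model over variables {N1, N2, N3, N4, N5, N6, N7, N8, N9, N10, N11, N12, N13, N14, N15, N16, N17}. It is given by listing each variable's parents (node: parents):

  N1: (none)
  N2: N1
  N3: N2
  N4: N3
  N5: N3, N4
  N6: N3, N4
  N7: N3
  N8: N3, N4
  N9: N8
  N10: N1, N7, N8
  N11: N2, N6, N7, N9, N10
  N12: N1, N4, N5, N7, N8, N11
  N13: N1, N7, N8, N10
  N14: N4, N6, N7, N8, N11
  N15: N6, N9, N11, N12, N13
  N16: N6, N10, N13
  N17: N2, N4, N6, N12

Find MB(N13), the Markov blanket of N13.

{N1, N6, N7, N8, N9, N10, N11, N12, N15, N16}

The Markov blanket of a node is its parents, its children, and the other parents of its children.
N13 has children N15, N16.
N13 has parents N1, N7, N8, N10.
Parents of each child, excluding N13:
  N15 also has parents N6, N9, N11, N12.
  N16's other parents are N6, N10.
MB(N13) = {N1, N6, N7, N8, N9, N10, N11, N12, N15, N16}.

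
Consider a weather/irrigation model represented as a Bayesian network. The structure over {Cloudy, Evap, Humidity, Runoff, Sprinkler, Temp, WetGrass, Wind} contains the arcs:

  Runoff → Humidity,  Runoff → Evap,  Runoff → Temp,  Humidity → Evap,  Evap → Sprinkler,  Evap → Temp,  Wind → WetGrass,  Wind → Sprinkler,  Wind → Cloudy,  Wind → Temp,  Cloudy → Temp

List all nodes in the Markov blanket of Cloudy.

{Evap, Runoff, Temp, Wind}

Pa(Cloudy) = {Wind}.
Ch(Cloudy) = {Temp}.
Other parents of Cloudy's children:
  Temp also has parents Evap, Runoff, Wind.
So the Markov blanket of Cloudy is {Evap, Runoff, Temp, Wind}.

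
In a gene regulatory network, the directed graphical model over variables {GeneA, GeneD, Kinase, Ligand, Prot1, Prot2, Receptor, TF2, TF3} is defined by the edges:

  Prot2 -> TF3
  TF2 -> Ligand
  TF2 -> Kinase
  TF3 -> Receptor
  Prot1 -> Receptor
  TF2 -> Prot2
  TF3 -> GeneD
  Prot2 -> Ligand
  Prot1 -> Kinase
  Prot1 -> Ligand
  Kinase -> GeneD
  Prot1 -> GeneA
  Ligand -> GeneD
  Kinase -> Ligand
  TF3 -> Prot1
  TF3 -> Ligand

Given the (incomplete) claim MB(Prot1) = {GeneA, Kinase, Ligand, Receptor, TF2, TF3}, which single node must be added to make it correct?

A node's Markov blanket = Pa ∪ Ch ∪ (parents of Ch other than the node itself).
Prot1 has parent TF3.
Prot1's children: GeneA, Kinase, Ligand, Receptor.
Other parents of Prot1's children:
  Kinase: TF2
  Ligand: Kinase, Prot2, TF2, TF3
  Receptor: TF3
  GeneA: —
MB(Prot1) = {GeneA, Kinase, Ligand, Prot2, Receptor, TF2, TF3}.
Comparing with the claimed set, Prot2 is missing.

Prot2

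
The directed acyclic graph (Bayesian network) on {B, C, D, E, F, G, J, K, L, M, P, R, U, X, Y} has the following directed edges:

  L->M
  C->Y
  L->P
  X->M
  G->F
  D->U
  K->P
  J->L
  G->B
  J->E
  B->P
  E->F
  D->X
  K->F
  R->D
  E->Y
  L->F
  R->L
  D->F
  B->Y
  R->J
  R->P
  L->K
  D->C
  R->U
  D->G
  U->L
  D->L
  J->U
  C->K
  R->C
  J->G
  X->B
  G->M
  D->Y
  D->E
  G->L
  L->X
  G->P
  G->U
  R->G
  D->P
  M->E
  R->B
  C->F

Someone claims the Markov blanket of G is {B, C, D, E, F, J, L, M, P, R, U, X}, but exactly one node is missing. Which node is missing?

G has parents D, J, R.
G has children B, F, L, M, P, U.
Parents of each child, excluding G:
  parents(U) \ {G} = {D, J, R}.
  L also has parents D, J, R, U.
  B also has parents R, X.
  M's other parents are L, X.
  P's other parents are B, D, K, L, R.
  F's other parents are C, D, E, K, L.
MB(G) = {B, C, D, E, F, J, K, L, M, P, R, U, X}.
Comparing with the claimed set, K is missing.

K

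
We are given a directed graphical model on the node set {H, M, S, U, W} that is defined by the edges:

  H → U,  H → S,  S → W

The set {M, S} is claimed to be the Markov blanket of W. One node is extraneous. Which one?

M

The Markov blanket of a node is its parents, its children, and the other parents of its children.
W has no children.
W has parent S.
W has no children, so there are no co-parents.
MB(W) = {S}.
M is neither a parent, child, nor co-parent of W, so it does not belong.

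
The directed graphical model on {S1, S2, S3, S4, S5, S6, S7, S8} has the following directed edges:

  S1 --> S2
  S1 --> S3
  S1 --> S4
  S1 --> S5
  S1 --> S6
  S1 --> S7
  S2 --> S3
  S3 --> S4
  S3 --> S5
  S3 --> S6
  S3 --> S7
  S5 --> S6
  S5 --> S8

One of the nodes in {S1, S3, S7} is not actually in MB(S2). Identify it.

S7

Recall MB(v) = parents ∪ children ∪ spouses, where spouses are the other parents of v's children.
S2's parents: S1.
Ch(S2) = {S3}.
Other parents of S2's children:
  S3's other parent is S1.
MB(S2) = {S1, S3}.
S7 is neither a parent, child, nor co-parent of S2, so it does not belong.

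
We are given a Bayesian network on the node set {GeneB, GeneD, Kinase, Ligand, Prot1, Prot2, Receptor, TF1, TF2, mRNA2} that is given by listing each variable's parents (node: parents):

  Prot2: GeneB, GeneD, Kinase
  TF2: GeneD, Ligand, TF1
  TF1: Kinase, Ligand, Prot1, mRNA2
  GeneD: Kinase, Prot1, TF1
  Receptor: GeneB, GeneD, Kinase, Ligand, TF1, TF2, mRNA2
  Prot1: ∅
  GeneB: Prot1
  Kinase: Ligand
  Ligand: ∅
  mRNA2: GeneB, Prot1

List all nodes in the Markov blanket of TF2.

Pa(TF2) = {GeneD, Ligand, TF1}.
TF2's children: Receptor.
Parents of each child, excluding TF2:
  parents(Receptor) \ {TF2} = {GeneB, GeneD, Kinase, Ligand, TF1, mRNA2}.
Taking the union gives {GeneB, GeneD, Kinase, Ligand, Receptor, TF1, mRNA2}.

{GeneB, GeneD, Kinase, Ligand, Receptor, TF1, mRNA2}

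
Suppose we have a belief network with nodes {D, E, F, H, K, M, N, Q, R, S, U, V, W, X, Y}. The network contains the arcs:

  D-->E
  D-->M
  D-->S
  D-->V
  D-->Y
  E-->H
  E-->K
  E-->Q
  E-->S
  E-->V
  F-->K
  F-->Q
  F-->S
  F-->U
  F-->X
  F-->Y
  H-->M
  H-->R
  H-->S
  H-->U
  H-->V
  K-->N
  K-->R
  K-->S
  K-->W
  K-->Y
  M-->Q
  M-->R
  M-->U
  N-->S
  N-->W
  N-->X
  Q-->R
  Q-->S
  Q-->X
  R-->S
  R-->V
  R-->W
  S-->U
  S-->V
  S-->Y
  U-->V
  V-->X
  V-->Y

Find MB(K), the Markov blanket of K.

{D, E, F, H, M, N, Q, R, S, V, W, Y}

Parents of K: E, F.
Children of K: N, R, S, W, Y.
For each child, the remaining parents (spouses of K):
  N has no other parent.
  parents(R) \ {K} = {H, M, Q}.
  parents(S) \ {K} = {D, E, F, H, N, Q, R}.
  W's other parents are N, R.
  Y also has parents D, F, S, V.
MB(K) = {D, E, F, H, M, N, Q, R, S, V, W, Y}.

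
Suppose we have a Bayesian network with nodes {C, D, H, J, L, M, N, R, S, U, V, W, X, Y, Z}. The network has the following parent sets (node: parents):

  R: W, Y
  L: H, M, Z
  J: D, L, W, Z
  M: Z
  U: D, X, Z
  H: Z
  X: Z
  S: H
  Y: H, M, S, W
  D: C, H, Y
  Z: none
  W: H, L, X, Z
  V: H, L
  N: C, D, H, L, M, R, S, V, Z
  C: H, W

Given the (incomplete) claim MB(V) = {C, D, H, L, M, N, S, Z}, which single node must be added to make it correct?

V's parents: H, L.
Ch(V) = {N}.
Parents of each child, excluding V:
  N also has parents C, D, H, L, M, R, S, Z.
MB(V) = {C, D, H, L, M, N, R, S, Z}.
Comparing with the claimed set, R is missing.

R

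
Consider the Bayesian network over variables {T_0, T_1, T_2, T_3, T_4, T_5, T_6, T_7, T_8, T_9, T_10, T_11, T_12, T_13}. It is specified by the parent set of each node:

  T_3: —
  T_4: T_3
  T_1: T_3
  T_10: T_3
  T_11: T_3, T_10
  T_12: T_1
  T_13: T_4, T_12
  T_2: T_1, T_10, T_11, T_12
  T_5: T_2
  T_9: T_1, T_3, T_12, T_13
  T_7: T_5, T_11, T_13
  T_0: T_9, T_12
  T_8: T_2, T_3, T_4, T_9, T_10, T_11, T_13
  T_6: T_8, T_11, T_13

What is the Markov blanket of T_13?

{T_1, T_2, T_3, T_4, T_5, T_6, T_7, T_8, T_9, T_10, T_11, T_12}

The Markov blanket of a node is its parents, its children, and the other parents of its children.
T_13 has children T_6, T_7, T_8, T_9.
Pa(T_13) = {T_4, T_12}.
Co-parents of T_13 (other parents of its children):
  T_9 also has parents T_1, T_3, T_12.
  parents(T_7) \ {T_13} = {T_5, T_11}.
  T_8 also has parents T_2, T_3, T_4, T_9, T_10, T_11.
  T_6's other parents are T_8, T_11.
Union: {T_4, T_12} ∪ {T_6, T_7, T_8, T_9} ∪ {T_1, T_2, T_3, T_4, T_5, T_8, T_9, T_10, T_11, T_12} = {T_1, T_2, T_3, T_4, T_5, T_6, T_7, T_8, T_9, T_10, T_11, T_12}.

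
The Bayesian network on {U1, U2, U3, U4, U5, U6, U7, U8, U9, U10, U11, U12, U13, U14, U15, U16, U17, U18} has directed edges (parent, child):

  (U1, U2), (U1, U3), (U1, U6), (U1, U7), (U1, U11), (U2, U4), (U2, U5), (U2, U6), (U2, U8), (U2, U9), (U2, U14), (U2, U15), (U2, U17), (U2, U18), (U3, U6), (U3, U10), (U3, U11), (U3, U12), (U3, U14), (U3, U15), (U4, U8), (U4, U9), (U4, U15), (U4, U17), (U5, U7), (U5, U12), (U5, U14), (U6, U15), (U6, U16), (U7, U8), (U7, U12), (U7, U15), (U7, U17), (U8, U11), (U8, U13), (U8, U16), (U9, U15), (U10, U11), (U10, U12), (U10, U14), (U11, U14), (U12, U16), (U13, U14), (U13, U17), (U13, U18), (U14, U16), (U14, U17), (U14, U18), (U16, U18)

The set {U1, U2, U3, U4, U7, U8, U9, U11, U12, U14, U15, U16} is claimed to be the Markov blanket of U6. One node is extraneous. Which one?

U11

U6's parents: U1, U2, U3.
U6's children: U15, U16.
Co-parents of U6 (other parents of its children):
  U15: U2, U3, U4, U7, U9
  U16: U8, U12, U14
MB(U6) = {U1, U2, U3, U4, U7, U8, U9, U12, U14, U15, U16}.
U11 is neither a parent, child, nor co-parent of U6, so it does not belong.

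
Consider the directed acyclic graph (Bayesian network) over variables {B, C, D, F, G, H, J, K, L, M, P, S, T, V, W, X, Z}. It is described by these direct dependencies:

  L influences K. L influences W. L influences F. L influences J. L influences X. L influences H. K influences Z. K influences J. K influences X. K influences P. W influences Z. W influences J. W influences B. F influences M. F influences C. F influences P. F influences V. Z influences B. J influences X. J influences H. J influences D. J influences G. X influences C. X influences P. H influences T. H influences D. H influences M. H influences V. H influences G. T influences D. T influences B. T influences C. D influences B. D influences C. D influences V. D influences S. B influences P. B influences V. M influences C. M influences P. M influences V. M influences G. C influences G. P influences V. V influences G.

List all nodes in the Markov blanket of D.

Recall MB(v) = parents ∪ children ∪ spouses, where spouses are the other parents of v's children.
D's parents: H, J, T.
D's children: B, C, S, V.
Other parents of D's children:
  B's other parents are T, W, Z.
  parents(C) \ {D} = {F, M, T, X}.
  V's other parents are B, F, H, M, P.
  S: no additional parents.
Union: {H, J, T} ∪ {B, C, S, V} ∪ {B, F, H, M, P, T, W, X, Z} = {B, C, F, H, J, M, P, S, T, V, W, X, Z}.

{B, C, F, H, J, M, P, S, T, V, W, X, Z}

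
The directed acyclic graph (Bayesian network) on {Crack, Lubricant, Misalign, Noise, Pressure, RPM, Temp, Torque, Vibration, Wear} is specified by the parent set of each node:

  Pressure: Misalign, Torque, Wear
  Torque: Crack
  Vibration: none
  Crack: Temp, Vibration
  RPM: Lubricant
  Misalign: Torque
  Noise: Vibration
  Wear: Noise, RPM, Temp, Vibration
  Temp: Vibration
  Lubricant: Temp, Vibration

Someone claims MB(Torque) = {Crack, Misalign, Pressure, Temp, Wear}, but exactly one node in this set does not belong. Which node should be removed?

Temp

Recall MB(v) = parents ∪ children ∪ spouses, where spouses are the other parents of v's children.
Torque's parents: Crack.
Torque's children: Misalign, Pressure.
Parents of each child, excluding Torque:
  Misalign has no other parent.
  Pressure's other parents are Misalign, Wear.
MB(Torque) = {Crack, Misalign, Pressure, Wear}.
Temp is neither a parent, child, nor co-parent of Torque, so it does not belong.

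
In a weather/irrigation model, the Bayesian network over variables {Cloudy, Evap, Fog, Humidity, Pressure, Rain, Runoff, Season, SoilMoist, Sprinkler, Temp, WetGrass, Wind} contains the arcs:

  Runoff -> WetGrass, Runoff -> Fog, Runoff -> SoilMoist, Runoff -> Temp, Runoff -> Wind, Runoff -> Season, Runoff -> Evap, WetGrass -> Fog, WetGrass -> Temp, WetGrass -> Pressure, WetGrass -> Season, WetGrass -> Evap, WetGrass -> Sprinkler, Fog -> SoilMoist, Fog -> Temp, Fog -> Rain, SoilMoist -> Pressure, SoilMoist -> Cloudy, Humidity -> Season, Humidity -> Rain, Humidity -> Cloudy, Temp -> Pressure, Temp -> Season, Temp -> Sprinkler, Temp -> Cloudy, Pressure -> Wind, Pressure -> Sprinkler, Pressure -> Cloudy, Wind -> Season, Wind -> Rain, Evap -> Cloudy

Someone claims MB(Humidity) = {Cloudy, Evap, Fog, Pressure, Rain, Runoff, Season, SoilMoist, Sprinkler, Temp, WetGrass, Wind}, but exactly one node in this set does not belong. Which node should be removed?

Sprinkler

Ch(Humidity) = {Cloudy, Rain, Season}.
Humidity has no parents.
Co-parents of Humidity (other parents of its children):
  parents(Season) \ {Humidity} = {Runoff, Temp, WetGrass, Wind}.
  Rain also has parents Fog, Wind.
  Cloudy's other parents are Evap, Pressure, SoilMoist, Temp.
MB(Humidity) = {Cloudy, Evap, Fog, Pressure, Rain, Runoff, Season, SoilMoist, Temp, WetGrass, Wind}.
Sprinkler is neither a parent, child, nor co-parent of Humidity, so it does not belong.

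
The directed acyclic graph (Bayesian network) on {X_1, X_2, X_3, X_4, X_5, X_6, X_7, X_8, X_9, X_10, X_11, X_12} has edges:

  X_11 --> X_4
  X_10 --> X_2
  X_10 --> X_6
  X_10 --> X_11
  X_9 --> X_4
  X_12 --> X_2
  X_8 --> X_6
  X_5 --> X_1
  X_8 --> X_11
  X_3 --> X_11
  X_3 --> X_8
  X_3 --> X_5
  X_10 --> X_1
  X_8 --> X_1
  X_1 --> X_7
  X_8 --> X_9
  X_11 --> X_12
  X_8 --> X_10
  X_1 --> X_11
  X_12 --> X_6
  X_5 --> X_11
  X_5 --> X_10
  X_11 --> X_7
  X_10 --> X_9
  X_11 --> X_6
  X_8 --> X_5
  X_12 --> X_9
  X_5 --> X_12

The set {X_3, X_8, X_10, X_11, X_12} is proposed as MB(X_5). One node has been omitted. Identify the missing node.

X_5's parents: X_3, X_8.
X_5 has children X_1, X_10, X_11, X_12.
Co-parents of X_5 (other parents of its children):
  X_10 also has parent X_8.
  X_1's other parents are X_8, X_10.
  parents(X_11) \ {X_5} = {X_1, X_3, X_8, X_10}.
  X_12's other parent is X_11.
MB(X_5) = {X_1, X_3, X_8, X_10, X_11, X_12}.
Comparing with the claimed set, X_1 is missing.

X_1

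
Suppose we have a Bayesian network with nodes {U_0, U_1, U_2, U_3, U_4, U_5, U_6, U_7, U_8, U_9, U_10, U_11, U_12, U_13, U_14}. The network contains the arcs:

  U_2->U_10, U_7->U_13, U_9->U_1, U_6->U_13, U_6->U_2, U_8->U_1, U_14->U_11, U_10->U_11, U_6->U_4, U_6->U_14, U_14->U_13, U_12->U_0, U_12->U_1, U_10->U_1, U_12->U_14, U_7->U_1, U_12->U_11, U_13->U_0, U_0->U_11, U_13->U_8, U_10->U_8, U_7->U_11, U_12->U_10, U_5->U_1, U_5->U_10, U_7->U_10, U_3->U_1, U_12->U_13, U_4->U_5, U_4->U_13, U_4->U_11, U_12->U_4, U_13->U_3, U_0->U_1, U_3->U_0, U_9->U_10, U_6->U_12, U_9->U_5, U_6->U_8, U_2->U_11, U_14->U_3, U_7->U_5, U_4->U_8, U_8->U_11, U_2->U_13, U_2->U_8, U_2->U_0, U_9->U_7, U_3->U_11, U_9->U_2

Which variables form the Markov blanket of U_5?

Recall MB(v) = parents ∪ children ∪ spouses, where spouses are the other parents of v's children.
U_5's parents: U_4, U_7, U_9.
U_5's children: U_1, U_10.
Parents of each child, excluding U_5:
  U_10: U_2, U_7, U_9, U_12
  U_1: U_0, U_3, U_7, U_8, U_9, U_10, U_12
MB(U_5) = {U_0, U_1, U_2, U_3, U_4, U_7, U_8, U_9, U_10, U_12}.

{U_0, U_1, U_2, U_3, U_4, U_7, U_8, U_9, U_10, U_12}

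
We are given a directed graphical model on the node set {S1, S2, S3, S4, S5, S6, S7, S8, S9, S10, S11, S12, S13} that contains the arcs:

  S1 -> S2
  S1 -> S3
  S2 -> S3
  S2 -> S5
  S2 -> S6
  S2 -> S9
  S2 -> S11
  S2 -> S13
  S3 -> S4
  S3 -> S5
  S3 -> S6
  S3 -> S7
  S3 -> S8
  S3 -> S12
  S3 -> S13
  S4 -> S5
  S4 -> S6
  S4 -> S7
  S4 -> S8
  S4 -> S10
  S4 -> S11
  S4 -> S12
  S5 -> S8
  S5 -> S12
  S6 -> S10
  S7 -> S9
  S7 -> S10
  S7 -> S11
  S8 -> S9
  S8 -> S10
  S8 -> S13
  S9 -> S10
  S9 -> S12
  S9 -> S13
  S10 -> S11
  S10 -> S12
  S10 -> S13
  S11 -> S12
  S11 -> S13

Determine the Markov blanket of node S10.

The Markov blanket of a node is its parents, its children, and the other parents of its children.
S10's parents: S4, S6, S7, S8, S9.
S10 has children S11, S12, S13.
Co-parents of S10 (other parents of its children):
  S11 also has parents S2, S4, S7.
  S12's other parents are S3, S4, S5, S9, S11.
  S13 also has parents S2, S3, S8, S9, S11.
Union: {S4, S6, S7, S8, S9} ∪ {S11, S12, S13} ∪ {S2, S3, S4, S5, S7, S8, S9, S11} = {S2, S3, S4, S5, S6, S7, S8, S9, S11, S12, S13}.

{S2, S3, S4, S5, S6, S7, S8, S9, S11, S12, S13}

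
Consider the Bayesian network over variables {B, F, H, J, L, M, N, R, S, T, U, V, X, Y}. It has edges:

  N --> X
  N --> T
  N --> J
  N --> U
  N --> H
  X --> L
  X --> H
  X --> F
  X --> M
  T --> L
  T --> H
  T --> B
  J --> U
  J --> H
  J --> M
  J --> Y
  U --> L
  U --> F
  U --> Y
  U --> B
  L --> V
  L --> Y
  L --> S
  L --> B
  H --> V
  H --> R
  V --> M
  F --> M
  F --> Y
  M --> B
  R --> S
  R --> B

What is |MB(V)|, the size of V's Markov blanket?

The Markov blanket of a node is its parents, its children, and the other parents of its children.
V has parents H, L.
V has child M.
Other parents of V's children:
  M also has parents F, J, X.
MB(V) = {F, H, J, L, M, X}, which has 6 nodes.

6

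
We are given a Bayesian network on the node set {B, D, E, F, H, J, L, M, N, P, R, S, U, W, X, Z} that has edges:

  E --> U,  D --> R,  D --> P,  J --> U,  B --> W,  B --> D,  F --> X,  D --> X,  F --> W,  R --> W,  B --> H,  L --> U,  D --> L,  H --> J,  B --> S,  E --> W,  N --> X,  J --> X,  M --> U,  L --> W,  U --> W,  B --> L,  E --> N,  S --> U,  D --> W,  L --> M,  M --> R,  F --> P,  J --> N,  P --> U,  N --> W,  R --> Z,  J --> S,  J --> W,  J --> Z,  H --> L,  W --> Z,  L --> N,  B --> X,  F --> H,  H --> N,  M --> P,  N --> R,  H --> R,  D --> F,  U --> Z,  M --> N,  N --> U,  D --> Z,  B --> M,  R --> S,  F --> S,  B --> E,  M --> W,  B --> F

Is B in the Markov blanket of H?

Yes

B is a parent of H.
So B ∈ MB(H).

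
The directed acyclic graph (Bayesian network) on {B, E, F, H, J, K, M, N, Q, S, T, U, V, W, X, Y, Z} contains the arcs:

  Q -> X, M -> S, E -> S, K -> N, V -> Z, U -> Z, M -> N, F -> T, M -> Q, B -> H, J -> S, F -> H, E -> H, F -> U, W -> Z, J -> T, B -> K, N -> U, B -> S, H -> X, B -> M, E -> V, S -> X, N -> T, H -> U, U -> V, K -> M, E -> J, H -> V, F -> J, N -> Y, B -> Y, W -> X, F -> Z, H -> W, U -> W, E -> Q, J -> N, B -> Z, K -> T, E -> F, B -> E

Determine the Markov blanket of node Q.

{E, H, M, S, W, X}

Recall MB(v) = parents ∪ children ∪ spouses, where spouses are the other parents of v's children.
Q has parents E, M.
Q has child X.
Co-parents of Q (other parents of its children):
  X's other parents are H, S, W.
Taking the union gives {E, H, M, S, W, X}.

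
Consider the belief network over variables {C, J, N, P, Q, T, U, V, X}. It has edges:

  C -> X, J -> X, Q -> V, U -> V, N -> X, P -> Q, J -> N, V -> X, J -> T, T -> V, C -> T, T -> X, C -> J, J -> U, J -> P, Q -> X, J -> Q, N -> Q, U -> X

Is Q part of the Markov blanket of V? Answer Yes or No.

Q is a parent of V.
So Q ∈ MB(V).

Yes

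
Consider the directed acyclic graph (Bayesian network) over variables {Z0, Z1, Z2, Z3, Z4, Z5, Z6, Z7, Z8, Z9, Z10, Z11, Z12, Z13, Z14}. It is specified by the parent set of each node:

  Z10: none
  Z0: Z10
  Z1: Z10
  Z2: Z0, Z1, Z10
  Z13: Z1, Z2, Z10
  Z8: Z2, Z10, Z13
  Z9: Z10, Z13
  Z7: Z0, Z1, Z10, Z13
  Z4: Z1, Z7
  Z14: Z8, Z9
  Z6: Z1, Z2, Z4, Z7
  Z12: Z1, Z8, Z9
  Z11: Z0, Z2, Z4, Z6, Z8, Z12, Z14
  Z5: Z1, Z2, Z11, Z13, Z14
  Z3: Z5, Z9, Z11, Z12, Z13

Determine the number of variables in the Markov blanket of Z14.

11

Parents of Z14: Z8, Z9.
Children of Z14: Z5, Z11.
Co-parents of Z14 (other parents of its children):
  Z11 also has parents Z0, Z2, Z4, Z6, Z8, Z12.
  parents(Z5) \ {Z14} = {Z1, Z2, Z11, Z13}.
MB(Z14) = {Z0, Z1, Z2, Z4, Z5, Z6, Z8, Z9, Z11, Z12, Z13}, which has 11 nodes.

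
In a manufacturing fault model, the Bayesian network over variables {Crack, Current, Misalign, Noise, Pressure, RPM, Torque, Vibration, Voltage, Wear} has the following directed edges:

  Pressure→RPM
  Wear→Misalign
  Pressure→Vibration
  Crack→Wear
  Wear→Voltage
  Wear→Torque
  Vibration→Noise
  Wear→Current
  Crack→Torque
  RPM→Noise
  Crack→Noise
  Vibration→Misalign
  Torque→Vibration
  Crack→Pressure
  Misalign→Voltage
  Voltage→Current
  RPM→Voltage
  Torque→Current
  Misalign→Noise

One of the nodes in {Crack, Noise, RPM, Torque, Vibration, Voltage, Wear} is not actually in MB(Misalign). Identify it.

The Markov blanket of a node is its parents, its children, and the other parents of its children.
Pa(Misalign) = {Vibration, Wear}.
Children of Misalign: Noise, Voltage.
Other parents of Misalign's children:
  Voltage's other parents are RPM, Wear.
  Noise also has parents Crack, RPM, Vibration.
MB(Misalign) = {Crack, Noise, RPM, Vibration, Voltage, Wear}.
Torque is neither a parent, child, nor co-parent of Misalign, so it does not belong.

Torque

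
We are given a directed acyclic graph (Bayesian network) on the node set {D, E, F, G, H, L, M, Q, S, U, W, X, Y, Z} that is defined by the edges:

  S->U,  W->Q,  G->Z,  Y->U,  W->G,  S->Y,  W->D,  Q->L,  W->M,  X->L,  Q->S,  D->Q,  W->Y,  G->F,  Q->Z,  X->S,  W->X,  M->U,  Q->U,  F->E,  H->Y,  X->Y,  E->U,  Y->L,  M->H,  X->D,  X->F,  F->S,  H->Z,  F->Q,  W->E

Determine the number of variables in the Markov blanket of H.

H's parents: M.
H's children: Y, Z.
For each child, the remaining parents (spouses of H):
  Z also has parents G, Q.
  Y also has parents S, W, X.
MB(H) = {G, M, Q, S, W, X, Y, Z}, which has 8 nodes.

8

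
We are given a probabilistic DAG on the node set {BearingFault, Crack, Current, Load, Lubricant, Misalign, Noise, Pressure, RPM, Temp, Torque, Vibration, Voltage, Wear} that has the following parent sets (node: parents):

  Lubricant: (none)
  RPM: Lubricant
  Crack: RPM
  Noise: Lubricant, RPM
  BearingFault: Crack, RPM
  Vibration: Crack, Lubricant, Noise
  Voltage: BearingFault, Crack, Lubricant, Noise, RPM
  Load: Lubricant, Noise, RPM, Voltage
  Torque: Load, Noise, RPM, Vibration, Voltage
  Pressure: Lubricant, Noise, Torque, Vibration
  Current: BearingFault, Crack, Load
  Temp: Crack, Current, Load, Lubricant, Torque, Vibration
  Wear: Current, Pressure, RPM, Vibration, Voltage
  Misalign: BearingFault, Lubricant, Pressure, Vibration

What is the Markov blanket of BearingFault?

{Crack, Current, Load, Lubricant, Misalign, Noise, Pressure, RPM, Vibration, Voltage}

BearingFault's parents: Crack, RPM.
Children of BearingFault: Current, Misalign, Voltage.
Parents of each child, excluding BearingFault:
  Voltage: Crack, Lubricant, Noise, RPM
  Current: Crack, Load
  Misalign: Lubricant, Pressure, Vibration
So the Markov blanket of BearingFault is {Crack, Current, Load, Lubricant, Misalign, Noise, Pressure, RPM, Vibration, Voltage}.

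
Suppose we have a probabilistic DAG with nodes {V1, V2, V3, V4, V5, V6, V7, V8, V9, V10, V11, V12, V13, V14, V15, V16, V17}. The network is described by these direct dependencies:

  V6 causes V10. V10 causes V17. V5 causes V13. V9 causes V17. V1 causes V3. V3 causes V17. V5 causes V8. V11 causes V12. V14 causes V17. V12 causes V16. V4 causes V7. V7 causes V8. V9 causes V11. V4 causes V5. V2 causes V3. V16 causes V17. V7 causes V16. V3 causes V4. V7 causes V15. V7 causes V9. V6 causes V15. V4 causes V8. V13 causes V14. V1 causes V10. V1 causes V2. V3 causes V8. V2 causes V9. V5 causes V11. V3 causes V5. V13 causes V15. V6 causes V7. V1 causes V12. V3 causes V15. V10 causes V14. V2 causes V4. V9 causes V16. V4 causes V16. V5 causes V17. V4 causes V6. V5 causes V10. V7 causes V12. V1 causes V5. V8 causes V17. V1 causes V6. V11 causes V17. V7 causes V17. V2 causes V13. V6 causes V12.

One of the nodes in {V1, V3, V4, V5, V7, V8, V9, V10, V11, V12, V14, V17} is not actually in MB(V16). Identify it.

Pa(V16) = {V4, V7, V9, V12}.
Ch(V16) = {V17}.
For each child, the remaining parents (spouses of V16):
  V17: V3, V5, V7, V8, V9, V10, V11, V14
MB(V16) = {V3, V4, V5, V7, V8, V9, V10, V11, V12, V14, V17}.
V1 is neither a parent, child, nor co-parent of V16, so it does not belong.

V1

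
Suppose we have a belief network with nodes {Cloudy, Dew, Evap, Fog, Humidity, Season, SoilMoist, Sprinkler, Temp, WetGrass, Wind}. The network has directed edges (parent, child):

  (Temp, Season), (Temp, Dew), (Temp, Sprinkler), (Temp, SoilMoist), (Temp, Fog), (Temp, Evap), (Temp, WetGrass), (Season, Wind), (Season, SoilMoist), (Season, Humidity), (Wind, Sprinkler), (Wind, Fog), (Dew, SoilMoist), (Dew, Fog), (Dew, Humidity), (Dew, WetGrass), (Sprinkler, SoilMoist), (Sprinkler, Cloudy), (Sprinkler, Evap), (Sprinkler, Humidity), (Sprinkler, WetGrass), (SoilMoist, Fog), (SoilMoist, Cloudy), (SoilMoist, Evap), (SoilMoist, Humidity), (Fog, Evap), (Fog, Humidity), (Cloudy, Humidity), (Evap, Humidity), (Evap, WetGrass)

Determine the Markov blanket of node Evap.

Parents of Evap: Fog, SoilMoist, Sprinkler, Temp.
Evap has children Humidity, WetGrass.
For each child, the remaining parents (spouses of Evap):
  Humidity also has parents Cloudy, Dew, Fog, Season, SoilMoist, Sprinkler.
  WetGrass's other parents are Dew, Sprinkler, Temp.
Taking the union gives {Cloudy, Dew, Fog, Humidity, Season, SoilMoist, Sprinkler, Temp, WetGrass}.

{Cloudy, Dew, Fog, Humidity, Season, SoilMoist, Sprinkler, Temp, WetGrass}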